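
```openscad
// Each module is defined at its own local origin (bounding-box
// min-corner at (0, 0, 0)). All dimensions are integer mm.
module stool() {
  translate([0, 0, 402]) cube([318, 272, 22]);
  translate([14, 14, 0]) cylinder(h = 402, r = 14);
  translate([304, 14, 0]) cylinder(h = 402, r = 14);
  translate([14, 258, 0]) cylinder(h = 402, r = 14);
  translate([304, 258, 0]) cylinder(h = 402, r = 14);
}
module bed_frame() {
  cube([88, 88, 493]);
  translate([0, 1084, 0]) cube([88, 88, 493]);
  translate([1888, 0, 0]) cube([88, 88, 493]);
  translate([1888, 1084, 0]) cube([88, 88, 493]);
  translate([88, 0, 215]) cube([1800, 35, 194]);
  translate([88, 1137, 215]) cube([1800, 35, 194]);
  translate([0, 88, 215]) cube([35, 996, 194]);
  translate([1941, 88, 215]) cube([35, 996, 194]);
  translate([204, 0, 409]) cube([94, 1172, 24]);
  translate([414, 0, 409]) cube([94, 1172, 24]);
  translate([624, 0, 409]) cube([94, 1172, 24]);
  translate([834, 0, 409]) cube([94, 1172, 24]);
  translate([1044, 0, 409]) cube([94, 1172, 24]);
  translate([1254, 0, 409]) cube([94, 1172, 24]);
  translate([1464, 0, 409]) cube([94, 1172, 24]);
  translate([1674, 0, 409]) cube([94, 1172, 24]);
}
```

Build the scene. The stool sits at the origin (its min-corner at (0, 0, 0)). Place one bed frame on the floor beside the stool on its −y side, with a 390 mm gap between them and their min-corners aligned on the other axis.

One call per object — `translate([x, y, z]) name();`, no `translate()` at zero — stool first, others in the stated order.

stool();
translate([0, -1562, 0]) bed_frame();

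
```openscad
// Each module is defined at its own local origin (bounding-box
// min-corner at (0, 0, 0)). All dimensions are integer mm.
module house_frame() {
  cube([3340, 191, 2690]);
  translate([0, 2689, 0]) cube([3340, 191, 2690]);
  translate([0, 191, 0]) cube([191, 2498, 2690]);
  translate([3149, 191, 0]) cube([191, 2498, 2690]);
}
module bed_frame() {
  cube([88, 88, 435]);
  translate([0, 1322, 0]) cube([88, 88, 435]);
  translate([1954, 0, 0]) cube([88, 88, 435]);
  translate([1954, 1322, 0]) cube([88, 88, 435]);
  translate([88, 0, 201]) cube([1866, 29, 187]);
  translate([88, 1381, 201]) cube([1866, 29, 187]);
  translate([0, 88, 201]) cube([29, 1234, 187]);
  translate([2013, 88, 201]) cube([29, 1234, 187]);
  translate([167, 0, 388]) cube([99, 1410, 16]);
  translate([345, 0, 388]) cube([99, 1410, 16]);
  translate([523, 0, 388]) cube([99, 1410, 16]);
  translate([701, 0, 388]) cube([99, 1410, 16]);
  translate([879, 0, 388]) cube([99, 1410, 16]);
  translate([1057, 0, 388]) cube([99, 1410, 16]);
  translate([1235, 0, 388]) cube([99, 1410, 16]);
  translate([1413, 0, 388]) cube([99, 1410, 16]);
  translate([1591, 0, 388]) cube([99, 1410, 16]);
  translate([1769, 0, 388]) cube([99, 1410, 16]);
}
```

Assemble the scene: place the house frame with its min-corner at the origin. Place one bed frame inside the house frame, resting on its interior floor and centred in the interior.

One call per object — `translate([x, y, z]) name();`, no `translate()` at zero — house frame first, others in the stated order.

house_frame();
translate([649, 735, 0]) bed_frame();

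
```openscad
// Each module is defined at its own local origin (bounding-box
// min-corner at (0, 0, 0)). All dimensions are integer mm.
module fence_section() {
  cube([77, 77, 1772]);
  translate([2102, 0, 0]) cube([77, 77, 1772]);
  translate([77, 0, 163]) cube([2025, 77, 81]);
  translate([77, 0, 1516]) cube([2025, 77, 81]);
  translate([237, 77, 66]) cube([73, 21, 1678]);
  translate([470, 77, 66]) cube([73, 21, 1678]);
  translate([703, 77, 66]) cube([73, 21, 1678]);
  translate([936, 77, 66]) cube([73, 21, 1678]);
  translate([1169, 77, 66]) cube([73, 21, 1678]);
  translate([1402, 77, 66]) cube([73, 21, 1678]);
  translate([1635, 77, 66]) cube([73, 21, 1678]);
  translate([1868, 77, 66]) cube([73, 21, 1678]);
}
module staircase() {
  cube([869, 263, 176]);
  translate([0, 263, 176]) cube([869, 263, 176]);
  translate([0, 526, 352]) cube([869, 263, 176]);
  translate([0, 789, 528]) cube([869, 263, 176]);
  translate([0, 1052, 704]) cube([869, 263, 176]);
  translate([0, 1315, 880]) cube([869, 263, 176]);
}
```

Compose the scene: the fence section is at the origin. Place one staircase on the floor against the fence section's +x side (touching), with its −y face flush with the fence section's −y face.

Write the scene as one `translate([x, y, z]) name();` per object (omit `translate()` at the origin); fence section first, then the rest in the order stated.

fence_section();
translate([2179, 0, 0]) staircase();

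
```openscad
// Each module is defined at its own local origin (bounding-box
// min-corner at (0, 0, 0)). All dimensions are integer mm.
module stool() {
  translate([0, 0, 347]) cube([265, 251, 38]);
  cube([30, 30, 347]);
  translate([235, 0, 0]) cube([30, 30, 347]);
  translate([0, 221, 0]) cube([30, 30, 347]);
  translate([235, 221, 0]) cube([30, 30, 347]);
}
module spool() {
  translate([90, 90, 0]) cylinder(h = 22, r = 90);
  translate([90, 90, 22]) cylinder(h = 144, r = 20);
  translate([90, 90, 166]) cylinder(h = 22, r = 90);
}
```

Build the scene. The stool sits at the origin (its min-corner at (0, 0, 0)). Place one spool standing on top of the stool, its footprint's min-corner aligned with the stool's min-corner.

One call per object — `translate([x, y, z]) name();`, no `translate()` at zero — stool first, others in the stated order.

stool();
translate([0, 0, 385]) spool();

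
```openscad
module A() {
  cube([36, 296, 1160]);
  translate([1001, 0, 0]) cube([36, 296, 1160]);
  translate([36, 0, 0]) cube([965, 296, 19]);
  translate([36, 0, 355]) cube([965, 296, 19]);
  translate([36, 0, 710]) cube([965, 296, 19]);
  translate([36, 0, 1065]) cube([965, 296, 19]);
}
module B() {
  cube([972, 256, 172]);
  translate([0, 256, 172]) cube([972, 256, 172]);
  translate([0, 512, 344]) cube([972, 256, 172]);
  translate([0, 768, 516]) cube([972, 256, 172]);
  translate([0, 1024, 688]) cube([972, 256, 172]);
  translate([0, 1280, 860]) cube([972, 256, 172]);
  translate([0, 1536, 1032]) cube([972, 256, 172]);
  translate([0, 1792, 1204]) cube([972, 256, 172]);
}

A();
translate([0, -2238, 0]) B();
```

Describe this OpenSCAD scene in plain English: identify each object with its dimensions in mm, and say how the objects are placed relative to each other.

A is a bookshelf 1037 mm wide overall, 296 mm deep and 1160 mm tall. The two sides are 36 mm thick vertical panels. 4 horizontal shelves of 19 mm thickness span between the inner faces of the sides; the lowest shelf sits on the floor and shelves are stacked with a clear vertical gap of 336 mm between each pair.

B is a straight staircase of 8 solid steps. Each step is 972 mm wide (x), 256 mm deep (y, the going) and 172 mm tall (the rise). The first step rests on the floor; each subsequent step sits one going further in +y and one rise higher in +z, directly behind and above the previous step with no overlap.

The staircase is on the floor beside the bookshelf on its −y side.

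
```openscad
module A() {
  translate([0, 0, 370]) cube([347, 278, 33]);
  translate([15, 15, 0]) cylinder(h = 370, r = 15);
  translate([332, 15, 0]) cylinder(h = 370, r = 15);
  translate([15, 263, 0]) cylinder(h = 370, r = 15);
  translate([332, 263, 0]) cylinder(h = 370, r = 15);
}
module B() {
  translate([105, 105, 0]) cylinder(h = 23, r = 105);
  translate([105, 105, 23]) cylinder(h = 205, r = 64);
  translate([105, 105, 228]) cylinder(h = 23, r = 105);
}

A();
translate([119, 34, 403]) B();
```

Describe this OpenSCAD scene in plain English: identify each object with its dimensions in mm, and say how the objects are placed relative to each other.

A is a four-legged stool. The seat is 347×278 mm, 33 mm thick, top at z = 403 mm. It stands on four round legs, each 30 mm in diameter, from z = 0 to the seat underside, each leg's axis is inset half a diameter from the nearest pair of seat edges (so the leg's bounding box is flush with the corner).

B is a spool: two coaxial disc flanges of radius 105 mm and thickness 23 mm, joined by a core cylinder of radius 64 mm and height 205 mm. The lower flange rests on z = 0 and the three cylinders share a vertical axis.

The spool is on top of the stool.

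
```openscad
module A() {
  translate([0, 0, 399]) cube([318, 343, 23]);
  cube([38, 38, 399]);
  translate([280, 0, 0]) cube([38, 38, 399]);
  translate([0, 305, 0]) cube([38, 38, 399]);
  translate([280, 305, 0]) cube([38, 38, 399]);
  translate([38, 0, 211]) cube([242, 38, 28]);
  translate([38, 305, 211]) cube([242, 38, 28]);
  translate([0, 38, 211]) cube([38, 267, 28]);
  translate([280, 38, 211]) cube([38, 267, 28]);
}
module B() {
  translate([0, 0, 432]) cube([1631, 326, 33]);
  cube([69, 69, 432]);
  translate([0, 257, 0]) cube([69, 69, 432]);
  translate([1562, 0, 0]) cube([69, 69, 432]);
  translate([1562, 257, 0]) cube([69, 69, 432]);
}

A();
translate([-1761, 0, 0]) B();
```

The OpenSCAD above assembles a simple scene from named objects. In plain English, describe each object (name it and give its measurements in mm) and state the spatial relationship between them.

A is a four-legged stool. The seat is a 318×343×23 mm slab whose top surface is at z = 422 mm; four square legs, each 38×38 mm in cross-section, run from the floor (z = 0) to the underside of the seat, each flush with a corner of the seat. Four stretchers, 38 mm wide and 28 mm tall, connect adjacent legs with their undersides at z = 211 mm, each running between the inner faces of the legs it joins and aligned with the legs' outer faces on the other axis.

B is a bench: a 1631×326 mm seat slab, 33 mm thick, top at z = 465 mm, on four 69×69 mm square legs flush with the seat corners and standing on z = 0.

The bench is on the floor beside the stool on its −x side.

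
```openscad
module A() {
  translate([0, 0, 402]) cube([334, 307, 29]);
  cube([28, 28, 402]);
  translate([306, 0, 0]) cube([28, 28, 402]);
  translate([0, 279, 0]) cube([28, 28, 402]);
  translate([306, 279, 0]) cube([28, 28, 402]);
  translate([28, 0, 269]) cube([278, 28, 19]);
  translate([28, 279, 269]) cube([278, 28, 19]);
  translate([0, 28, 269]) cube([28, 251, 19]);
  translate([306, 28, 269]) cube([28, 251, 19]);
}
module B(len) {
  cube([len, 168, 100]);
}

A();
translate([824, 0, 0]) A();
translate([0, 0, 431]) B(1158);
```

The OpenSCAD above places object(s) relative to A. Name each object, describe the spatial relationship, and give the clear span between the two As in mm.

Second stool starts at x = 824; first ends at x = 334; clear span = 824 − 334 = 490 mm.

A is a stool. B is a beam. A beam spans the tops of two stools. The clear span between the two stools is 490 mm.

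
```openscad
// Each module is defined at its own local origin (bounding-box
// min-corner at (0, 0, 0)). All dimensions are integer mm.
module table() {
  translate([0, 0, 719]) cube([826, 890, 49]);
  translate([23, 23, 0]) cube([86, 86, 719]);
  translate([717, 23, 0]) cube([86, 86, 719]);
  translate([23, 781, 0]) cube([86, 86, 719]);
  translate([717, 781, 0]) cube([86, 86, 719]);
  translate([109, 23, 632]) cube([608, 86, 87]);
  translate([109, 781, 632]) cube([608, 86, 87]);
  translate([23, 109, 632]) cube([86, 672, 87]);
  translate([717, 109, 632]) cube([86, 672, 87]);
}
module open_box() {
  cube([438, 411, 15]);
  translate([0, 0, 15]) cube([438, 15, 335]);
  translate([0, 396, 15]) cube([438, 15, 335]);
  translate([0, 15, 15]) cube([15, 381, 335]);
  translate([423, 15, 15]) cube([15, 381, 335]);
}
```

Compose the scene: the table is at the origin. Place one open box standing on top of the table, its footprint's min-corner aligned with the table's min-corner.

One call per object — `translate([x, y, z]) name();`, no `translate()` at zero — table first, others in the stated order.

table();
translate([0, 0, 768]) open_box();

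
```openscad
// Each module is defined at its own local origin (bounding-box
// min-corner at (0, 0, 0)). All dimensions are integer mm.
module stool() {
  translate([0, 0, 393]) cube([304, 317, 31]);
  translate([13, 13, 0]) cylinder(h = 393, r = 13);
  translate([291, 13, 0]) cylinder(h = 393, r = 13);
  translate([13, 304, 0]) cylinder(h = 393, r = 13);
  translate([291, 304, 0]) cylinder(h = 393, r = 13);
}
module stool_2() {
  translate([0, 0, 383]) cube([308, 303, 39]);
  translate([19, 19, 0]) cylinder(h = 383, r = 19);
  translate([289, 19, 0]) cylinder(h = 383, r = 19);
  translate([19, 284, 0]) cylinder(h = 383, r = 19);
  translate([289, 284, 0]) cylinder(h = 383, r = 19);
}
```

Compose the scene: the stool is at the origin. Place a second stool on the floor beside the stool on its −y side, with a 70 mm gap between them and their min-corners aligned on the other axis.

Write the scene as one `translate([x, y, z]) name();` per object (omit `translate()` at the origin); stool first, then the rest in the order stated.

stool();
translate([0, -373, 0]) stool_2();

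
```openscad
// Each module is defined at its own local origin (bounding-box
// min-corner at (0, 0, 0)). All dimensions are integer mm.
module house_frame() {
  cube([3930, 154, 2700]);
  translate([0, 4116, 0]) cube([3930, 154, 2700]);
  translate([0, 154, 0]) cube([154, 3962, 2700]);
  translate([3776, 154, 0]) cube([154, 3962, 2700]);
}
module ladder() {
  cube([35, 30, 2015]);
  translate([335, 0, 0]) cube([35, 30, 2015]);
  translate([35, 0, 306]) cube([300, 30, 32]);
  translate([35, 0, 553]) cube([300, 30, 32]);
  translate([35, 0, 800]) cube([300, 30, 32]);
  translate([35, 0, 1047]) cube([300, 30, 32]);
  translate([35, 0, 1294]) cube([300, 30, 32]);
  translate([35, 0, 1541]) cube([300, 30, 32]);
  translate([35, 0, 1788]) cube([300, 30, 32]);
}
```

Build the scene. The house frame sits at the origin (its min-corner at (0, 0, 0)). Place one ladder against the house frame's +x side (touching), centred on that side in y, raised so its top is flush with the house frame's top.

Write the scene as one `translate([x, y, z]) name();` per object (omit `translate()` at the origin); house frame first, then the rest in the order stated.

house_frame();
translate([3930, 2120, 685]) ladder();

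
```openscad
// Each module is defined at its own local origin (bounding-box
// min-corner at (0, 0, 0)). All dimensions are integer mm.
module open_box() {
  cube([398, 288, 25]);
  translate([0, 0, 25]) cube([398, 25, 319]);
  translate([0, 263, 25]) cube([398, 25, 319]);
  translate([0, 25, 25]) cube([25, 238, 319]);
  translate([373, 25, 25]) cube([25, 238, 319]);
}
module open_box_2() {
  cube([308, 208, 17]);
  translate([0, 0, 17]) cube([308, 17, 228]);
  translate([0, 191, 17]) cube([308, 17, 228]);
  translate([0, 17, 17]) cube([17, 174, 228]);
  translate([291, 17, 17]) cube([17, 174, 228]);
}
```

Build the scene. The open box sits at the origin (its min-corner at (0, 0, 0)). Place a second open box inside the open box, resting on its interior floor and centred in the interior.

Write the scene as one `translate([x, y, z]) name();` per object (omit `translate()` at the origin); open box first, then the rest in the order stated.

open_box();
translate([45, 40, 25]) open_box_2();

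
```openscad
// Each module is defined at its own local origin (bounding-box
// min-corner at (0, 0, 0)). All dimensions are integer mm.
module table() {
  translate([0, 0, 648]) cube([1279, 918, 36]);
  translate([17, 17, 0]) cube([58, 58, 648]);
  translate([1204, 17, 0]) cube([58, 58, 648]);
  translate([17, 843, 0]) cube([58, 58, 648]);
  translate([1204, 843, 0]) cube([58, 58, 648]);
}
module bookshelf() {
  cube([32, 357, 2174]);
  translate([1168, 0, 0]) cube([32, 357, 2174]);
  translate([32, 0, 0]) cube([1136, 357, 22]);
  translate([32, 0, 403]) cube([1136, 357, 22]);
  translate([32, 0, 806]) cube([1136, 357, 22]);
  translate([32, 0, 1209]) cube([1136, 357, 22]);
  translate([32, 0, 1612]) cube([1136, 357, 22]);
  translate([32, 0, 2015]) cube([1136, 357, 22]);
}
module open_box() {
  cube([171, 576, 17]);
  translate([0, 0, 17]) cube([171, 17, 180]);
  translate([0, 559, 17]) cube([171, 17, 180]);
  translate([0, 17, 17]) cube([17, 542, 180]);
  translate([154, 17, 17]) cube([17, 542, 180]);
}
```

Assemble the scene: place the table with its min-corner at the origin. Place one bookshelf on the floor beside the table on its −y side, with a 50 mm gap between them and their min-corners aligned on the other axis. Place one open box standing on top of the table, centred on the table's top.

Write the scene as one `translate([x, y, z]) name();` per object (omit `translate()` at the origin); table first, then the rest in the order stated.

table();
translate([0, -407, 0]) bookshelf();
translate([554, 171, 684]) open_box();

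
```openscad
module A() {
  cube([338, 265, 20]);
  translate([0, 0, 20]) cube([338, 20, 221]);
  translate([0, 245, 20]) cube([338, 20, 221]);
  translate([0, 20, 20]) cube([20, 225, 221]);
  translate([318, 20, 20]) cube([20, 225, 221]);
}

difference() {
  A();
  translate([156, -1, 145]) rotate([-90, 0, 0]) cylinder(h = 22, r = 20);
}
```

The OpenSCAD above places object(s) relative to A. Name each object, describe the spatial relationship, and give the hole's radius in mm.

A is an open box. The open box has a circular hole through its front wall. The hole's radius is 20 mm.

The subtracted cylinder has r = 20 mm.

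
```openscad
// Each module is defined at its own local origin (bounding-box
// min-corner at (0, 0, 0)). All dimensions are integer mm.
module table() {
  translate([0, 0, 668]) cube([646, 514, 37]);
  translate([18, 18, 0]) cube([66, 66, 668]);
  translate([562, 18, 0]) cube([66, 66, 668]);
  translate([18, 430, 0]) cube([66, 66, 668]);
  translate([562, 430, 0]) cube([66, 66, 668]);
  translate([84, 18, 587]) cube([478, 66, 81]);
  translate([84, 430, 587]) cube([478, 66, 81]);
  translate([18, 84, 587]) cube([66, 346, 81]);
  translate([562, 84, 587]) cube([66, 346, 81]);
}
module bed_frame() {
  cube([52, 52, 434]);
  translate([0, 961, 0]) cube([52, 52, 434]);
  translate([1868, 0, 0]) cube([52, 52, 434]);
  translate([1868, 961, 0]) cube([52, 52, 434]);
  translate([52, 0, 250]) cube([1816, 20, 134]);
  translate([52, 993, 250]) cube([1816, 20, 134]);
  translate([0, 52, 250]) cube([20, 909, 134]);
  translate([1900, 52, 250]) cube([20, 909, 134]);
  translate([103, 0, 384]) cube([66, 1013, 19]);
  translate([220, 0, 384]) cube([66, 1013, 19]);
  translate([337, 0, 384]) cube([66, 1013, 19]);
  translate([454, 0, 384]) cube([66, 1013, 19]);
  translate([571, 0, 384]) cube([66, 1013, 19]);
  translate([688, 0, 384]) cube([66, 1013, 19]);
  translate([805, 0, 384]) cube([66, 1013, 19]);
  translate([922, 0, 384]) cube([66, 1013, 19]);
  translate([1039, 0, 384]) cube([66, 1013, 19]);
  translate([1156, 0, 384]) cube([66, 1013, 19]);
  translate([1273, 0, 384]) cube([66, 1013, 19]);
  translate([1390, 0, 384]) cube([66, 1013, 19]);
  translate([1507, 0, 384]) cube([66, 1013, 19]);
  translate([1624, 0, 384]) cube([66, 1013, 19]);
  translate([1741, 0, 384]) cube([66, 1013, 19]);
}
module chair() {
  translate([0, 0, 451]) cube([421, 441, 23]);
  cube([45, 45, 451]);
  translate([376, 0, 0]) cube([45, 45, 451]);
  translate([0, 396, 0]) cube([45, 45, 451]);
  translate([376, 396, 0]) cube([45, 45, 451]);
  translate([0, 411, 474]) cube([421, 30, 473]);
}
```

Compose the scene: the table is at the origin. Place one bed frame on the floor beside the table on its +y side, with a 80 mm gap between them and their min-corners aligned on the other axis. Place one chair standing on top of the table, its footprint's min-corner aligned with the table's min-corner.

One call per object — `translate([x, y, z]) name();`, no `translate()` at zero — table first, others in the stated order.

table();
translate([0, 594, 0]) bed_frame();
translate([0, 0, 705]) chair();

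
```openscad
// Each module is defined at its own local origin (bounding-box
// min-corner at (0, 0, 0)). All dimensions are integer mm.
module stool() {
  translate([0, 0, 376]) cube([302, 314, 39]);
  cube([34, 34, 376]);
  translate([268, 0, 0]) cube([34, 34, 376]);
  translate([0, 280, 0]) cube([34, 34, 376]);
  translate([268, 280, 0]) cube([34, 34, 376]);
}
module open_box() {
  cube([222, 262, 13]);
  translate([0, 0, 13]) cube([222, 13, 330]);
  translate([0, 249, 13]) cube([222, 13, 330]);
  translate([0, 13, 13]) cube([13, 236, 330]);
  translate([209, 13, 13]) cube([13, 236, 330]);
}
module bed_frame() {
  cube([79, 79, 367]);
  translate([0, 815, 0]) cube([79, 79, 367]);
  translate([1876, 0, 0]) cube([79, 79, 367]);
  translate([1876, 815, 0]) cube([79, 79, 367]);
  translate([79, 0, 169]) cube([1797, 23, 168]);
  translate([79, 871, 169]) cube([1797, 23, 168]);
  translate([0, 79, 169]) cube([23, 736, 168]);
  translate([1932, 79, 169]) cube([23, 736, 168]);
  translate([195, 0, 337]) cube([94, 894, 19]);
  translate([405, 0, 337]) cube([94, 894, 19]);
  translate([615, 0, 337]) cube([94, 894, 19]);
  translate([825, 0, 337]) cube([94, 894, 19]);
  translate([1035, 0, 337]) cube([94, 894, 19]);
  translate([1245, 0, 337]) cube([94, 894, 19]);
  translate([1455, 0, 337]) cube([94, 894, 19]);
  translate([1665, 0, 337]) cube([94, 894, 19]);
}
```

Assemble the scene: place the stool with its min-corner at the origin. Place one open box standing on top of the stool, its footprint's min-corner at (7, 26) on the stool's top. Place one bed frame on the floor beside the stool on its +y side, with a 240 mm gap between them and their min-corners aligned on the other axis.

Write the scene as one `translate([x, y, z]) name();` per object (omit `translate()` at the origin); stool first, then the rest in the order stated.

stool();
translate([7, 26, 415]) open_box();
translate([0, 554, 0]) bed_frame();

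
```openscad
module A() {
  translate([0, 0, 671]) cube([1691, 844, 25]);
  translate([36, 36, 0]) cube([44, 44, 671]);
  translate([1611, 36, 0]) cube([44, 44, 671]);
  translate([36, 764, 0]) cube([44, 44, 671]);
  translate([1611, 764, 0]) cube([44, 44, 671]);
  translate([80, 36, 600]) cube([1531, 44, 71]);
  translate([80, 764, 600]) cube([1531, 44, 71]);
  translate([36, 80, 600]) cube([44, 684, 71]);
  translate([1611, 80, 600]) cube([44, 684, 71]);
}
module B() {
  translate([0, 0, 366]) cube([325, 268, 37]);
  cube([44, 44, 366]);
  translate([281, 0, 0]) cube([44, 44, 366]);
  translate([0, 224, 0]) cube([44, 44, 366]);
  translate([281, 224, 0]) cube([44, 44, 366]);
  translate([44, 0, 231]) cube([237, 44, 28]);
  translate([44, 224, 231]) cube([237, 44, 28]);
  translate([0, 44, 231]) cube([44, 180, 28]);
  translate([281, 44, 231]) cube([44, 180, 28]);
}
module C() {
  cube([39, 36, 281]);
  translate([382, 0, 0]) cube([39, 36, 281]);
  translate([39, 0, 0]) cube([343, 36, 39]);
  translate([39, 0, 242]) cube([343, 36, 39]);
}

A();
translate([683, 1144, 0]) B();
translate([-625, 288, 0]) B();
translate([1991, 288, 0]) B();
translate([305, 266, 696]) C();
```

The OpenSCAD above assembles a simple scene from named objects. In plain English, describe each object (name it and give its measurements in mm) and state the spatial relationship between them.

A is a table: top 1691 mm (x) × 844 mm (y), 25 mm thick, upper face at z = 696 mm, on four 44×44 mm square legs, each inset 36 mm from the nearest pair of top edges, running from z = 0 to the bottom of the top. Four apron rails, 44 mm thick and 71 mm tall, run between adjacent legs with their top edges flush with the underside of the top and their outer faces flush with the legs' outer faces.

B is a four-legged stool. The seat is 325×268 mm, 37 mm thick, top at z = 403 mm. It stands on four square legs, each 44×44 mm in cross-section, from z = 0 to the seat underside, each flush with a corner of the seat. Four stretchers, 44 mm wide and 28 mm tall, connect adjacent legs with their undersides at z = 231 mm, each running between the inner faces of the legs it joins and aligned with the legs' outer faces on the other axis.

C is a picture frame with a 343×203 mm rectangular opening (x by z) and a uniform 39 mm border on every side. Frame depth is 36 mm along y. It is built from two vertical stiles running the full outside height and two horizontal rails spanning the gap between the stiles.

Three stools sit around the table at the +y, −x, +x sides. The picture frame is on top of the table.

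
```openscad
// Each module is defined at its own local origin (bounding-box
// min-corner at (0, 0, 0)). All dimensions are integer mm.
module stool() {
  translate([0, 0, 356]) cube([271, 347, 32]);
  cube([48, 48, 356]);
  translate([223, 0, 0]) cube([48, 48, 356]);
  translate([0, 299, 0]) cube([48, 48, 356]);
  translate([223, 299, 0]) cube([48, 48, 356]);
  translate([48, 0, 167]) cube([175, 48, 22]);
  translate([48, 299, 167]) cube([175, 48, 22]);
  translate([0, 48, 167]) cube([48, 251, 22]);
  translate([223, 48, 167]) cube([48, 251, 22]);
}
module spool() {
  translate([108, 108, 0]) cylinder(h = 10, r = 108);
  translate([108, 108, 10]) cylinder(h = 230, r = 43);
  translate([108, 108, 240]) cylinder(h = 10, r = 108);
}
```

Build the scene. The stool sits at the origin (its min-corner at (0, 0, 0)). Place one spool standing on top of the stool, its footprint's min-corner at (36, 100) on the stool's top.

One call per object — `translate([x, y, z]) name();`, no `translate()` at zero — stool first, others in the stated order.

stool();
translate([36, 100, 388]) spool();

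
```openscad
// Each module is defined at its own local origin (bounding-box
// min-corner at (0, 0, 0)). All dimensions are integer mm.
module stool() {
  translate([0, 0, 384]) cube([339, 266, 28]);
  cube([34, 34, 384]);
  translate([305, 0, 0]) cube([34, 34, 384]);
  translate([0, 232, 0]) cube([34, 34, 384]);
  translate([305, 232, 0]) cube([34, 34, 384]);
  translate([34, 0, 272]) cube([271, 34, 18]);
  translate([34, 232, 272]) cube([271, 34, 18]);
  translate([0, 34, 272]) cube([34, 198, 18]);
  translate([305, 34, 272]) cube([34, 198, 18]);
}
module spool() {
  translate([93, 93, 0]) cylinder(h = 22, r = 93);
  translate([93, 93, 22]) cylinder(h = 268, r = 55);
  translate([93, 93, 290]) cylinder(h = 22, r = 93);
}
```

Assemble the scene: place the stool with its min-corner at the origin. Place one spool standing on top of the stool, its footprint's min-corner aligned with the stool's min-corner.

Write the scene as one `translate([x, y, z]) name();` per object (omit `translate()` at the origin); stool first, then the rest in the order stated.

stool();
translate([0, 0, 412]) spool();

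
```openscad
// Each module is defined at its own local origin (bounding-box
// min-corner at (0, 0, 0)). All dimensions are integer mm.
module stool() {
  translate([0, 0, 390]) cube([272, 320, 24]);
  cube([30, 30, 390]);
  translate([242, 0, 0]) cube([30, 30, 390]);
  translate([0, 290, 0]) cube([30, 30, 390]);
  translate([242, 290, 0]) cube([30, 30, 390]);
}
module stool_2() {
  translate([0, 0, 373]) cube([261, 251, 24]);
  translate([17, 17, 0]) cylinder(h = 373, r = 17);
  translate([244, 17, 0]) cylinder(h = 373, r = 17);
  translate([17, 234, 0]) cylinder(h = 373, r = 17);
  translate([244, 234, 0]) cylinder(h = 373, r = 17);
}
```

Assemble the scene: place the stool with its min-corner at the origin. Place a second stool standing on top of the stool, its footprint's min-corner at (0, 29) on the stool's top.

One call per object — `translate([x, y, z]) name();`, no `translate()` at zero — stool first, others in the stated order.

stool();
translate([0, 29, 414]) stool_2();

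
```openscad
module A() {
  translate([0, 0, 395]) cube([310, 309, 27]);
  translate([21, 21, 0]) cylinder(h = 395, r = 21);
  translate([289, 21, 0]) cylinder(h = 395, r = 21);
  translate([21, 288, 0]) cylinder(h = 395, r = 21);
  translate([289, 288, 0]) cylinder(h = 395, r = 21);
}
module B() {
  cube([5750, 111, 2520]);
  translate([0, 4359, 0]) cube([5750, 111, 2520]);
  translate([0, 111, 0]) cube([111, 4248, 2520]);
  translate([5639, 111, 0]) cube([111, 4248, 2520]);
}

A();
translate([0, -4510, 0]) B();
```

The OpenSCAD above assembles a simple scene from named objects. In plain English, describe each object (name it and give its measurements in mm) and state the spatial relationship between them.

A is a four-legged stool. The seat is 310×309 mm, 27 mm thick, top at z = 422 mm. It stands on four round legs, each 42 mm in diameter, from z = 0 to the seat underside, each leg's axis is inset half a diameter from the nearest pair of seat edges (so the leg's bounding box is flush with the corner).

B is the wall frame of a small rectangular building: four walls, each 2520 mm tall and 111 mm thick, enclosing a footprint 5750 mm (x) by 4470 mm (y) outside-to-outside, with no floor or roof. The front and back walls (the −y and +y sides) span the full width; the two side walls fit between them.

The house frame is on the floor beside the stool on its −y side.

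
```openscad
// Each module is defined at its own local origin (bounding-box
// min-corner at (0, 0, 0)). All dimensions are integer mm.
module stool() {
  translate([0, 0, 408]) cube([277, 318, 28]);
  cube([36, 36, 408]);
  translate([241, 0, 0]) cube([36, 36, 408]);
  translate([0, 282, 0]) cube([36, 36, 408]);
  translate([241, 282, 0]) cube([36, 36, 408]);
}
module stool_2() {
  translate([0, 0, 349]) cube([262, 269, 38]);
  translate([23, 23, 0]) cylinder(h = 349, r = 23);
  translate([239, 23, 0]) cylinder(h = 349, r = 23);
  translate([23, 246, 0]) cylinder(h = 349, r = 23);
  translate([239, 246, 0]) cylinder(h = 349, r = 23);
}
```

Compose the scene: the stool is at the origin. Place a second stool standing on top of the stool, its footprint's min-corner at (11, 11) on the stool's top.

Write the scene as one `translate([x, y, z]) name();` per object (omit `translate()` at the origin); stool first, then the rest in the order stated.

stool();
translate([11, 11, 436]) stool_2();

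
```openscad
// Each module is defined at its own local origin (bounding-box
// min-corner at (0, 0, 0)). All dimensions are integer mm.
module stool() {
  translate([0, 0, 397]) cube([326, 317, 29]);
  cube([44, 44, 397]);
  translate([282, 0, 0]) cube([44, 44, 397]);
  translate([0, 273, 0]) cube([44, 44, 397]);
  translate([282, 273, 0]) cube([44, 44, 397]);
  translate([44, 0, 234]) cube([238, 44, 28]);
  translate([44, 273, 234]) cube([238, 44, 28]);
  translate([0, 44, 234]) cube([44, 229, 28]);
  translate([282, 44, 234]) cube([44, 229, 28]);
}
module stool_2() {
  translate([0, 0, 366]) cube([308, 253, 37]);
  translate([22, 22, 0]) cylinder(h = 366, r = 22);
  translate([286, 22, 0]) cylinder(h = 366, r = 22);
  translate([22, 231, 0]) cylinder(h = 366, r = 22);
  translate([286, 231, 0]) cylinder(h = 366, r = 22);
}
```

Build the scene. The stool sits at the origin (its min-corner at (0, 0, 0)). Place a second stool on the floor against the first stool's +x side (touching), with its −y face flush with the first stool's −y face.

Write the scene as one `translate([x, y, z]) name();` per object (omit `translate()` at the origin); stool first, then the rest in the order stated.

stool();
translate([326, 0, 0]) stool_2();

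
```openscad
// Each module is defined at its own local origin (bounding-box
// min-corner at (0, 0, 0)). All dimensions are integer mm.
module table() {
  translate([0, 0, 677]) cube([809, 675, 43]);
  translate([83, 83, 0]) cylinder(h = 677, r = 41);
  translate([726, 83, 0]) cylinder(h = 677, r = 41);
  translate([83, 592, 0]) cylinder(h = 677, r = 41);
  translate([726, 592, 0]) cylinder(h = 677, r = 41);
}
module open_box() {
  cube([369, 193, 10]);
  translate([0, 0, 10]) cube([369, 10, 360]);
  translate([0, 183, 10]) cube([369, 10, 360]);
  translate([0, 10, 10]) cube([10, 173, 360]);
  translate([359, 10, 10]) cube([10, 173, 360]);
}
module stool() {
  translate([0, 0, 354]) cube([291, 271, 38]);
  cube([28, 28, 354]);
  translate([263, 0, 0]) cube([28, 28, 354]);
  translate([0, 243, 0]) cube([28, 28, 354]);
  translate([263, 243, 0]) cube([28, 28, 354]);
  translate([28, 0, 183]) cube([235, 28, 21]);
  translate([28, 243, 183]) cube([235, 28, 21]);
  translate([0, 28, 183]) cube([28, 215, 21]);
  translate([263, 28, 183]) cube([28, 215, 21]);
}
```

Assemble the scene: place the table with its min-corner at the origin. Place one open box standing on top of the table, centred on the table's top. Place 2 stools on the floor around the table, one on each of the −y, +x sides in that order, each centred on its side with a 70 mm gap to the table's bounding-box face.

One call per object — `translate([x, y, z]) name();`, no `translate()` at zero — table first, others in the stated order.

table();
translate([220, 241, 720]) open_box();
translate([259, -341, 0]) stool();
translate([879, 202, 0]) stool();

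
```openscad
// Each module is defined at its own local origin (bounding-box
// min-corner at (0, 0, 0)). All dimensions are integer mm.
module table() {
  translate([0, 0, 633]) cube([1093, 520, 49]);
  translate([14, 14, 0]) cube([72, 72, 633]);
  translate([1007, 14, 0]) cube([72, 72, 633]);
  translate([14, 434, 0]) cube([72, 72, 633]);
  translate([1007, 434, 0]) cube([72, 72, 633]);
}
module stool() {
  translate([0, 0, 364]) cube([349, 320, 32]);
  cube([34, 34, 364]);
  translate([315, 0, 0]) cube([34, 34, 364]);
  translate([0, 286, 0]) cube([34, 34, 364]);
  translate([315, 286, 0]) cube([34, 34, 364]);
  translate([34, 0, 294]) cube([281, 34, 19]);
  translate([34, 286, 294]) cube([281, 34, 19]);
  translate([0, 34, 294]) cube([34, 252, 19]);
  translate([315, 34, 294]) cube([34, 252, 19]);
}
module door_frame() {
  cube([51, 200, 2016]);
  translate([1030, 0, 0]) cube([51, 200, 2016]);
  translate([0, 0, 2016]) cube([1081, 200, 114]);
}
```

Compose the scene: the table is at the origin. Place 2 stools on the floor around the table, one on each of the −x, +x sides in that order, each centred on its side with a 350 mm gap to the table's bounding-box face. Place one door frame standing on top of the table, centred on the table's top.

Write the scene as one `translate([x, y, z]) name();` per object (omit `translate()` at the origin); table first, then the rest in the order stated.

table();
translate([-699, 100, 0]) stool();
translate([1443, 100, 0]) stool();
translate([6, 160, 682]) door_frame();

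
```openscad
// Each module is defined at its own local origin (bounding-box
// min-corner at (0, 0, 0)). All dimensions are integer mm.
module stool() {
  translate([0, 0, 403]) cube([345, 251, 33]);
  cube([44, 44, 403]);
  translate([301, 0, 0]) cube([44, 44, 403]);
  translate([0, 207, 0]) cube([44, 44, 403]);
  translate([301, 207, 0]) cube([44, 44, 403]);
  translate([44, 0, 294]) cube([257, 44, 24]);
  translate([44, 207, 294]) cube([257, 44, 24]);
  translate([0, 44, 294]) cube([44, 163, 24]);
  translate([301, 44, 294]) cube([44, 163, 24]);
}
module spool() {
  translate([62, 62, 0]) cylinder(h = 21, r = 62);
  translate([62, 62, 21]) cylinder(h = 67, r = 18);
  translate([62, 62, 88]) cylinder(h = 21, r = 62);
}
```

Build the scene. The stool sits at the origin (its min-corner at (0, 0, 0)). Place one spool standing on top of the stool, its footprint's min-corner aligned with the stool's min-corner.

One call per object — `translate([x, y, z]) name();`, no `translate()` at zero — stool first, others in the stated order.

stool();
translate([0, 0, 436]) spool();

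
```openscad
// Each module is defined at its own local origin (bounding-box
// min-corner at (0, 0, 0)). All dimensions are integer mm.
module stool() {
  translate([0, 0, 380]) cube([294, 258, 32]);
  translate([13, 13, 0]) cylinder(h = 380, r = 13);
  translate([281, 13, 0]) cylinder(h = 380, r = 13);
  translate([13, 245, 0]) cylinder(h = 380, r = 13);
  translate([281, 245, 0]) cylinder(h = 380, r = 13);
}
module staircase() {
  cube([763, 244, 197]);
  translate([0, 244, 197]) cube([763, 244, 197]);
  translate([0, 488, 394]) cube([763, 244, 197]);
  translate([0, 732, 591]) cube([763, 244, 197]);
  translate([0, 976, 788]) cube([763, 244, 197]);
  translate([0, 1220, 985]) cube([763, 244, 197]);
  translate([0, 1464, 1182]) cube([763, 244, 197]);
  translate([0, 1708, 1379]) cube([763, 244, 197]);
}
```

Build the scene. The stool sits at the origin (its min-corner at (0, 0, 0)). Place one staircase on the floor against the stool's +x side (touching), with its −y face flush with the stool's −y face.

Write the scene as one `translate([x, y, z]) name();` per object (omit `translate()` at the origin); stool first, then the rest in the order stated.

stool();
translate([294, 0, 0]) staircase();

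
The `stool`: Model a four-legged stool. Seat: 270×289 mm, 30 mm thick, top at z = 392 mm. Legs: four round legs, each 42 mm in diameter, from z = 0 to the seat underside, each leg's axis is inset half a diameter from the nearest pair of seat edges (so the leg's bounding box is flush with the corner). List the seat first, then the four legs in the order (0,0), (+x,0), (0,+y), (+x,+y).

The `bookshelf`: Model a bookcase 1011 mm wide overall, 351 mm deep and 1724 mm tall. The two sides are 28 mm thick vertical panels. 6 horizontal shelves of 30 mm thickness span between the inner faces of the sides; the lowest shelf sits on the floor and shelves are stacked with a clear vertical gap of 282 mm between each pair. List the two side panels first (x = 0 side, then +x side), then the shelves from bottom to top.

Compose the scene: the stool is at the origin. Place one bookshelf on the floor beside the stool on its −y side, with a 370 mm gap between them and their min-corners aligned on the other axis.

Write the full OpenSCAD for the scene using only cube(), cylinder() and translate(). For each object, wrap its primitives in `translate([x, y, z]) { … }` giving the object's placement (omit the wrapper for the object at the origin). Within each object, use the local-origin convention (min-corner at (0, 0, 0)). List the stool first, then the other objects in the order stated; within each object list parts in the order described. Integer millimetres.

translate([0, 0, 362]) cube([270, 289, 30]);
translate([21, 21, 0]) cylinder(h = 362, r = 21);
translate([249, 21, 0]) cylinder(h = 362, r = 21);
translate([21, 268, 0]) cylinder(h = 362, r = 21);
translate([249, 268, 0]) cylinder(h = 362, r = 21);
translate([0, -721, 0]) {
  cube([28, 351, 1724]);
  translate([983, 0, 0]) cube([28, 351, 1724]);
  translate([28, 0, 0]) cube([955, 351, 30]);
  translate([28, 0, 312]) cube([955, 351, 30]);
  translate([28, 0, 624]) cube([955, 351, 30]);
  translate([28, 0, 936]) cube([955, 351, 30]);
  translate([28, 0, 1248]) cube([955, 351, 30]);
  translate([28, 0, 1560]) cube([955, 351, 30]);
}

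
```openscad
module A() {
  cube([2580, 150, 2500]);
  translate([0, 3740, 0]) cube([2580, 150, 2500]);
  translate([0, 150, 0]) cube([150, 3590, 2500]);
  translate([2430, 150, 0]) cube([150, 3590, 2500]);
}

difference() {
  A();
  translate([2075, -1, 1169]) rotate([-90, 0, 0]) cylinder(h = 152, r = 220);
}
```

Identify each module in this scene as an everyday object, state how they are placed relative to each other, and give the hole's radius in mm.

A is a house frame. The house frame has a circular hole through its front wall. The hole's radius is 220 mm.

The subtracted cylinder has r = 220 mm.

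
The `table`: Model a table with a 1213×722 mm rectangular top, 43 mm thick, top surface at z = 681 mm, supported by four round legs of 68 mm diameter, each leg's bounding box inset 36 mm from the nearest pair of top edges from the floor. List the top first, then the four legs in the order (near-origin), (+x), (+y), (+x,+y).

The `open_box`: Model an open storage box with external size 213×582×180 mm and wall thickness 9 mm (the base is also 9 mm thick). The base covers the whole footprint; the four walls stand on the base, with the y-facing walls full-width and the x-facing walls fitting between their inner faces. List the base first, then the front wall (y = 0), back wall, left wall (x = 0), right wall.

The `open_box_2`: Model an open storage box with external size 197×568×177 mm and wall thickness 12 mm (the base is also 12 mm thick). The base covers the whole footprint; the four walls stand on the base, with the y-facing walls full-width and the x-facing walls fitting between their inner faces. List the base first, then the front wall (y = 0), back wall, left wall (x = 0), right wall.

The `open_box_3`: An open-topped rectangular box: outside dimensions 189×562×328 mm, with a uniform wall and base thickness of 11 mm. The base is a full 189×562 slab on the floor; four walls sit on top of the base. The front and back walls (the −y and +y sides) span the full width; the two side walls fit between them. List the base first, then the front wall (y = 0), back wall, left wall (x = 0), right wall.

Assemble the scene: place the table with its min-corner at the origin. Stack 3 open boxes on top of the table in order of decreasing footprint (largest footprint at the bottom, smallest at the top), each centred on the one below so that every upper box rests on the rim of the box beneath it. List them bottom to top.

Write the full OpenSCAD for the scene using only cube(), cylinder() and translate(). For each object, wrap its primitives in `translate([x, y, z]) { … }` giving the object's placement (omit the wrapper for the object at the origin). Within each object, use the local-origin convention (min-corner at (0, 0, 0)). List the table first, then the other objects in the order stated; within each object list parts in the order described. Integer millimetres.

translate([0, 0, 638]) cube([1213, 722, 43]);
translate([70, 70, 0]) cylinder(h = 638, r = 34);
translate([1143, 70, 0]) cylinder(h = 638, r = 34);
translate([70, 652, 0]) cylinder(h = 638, r = 34);
translate([1143, 652, 0]) cylinder(h = 638, r = 34);
translate([500, 70, 681]) {
  cube([213, 582, 9]);
  translate([0, 0, 9]) cube([213, 9, 171]);
  translate([0, 573, 9]) cube([213, 9, 171]);
  translate([0, 9, 9]) cube([9, 564, 171]);
  translate([204, 9, 9]) cube([9, 564, 171]);
}
translate([508, 77, 861]) {
  cube([197, 568, 12]);
  translate([0, 0, 12]) cube([197, 12, 165]);
  translate([0, 556, 12]) cube([197, 12, 165]);
  translate([0, 12, 12]) cube([12, 544, 165]);
  translate([185, 12, 12]) cube([12, 544, 165]);
}
translate([512, 80, 1038]) {
  cube([189, 562, 11]);
  translate([0, 0, 11]) cube([189, 11, 317]);
  translate([0, 551, 11]) cube([189, 11, 317]);
  translate([0, 11, 11]) cube([11, 540, 317]);
  translate([178, 11, 11]) cube([11, 540, 317]);
}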